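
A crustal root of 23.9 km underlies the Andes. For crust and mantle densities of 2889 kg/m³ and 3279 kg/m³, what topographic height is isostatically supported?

Isostatic balance requires: ρ_c h = (ρ_m − ρ_c) r.
h = r (ρ_m − ρ_c) / ρ_c = 23.9 km × (3279 − 2889) / 2889 = 3.23 km.

3.23 km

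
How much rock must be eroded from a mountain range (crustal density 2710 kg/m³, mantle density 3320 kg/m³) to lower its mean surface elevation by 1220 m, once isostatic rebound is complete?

Net drop Δ = e − u = e − e ρ_c/ρ_m = e (ρ_m − ρ_c)/ρ_m.
e = Δ ρ_m/(ρ_m − ρ_c) = 1220 m × 3320/610 = 6640 m.

6640 m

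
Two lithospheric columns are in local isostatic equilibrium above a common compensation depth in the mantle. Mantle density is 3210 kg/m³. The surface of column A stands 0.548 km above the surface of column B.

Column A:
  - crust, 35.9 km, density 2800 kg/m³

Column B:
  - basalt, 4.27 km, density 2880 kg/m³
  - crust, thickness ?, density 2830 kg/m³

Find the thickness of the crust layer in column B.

30.4 km

Take the compensation level at the base of the deeper column (depth z_c below the surface of column A) and equate Σ ρ_i t_i down to z_c; mantle fills any gap and the z_c terms cancel.
Column A: 35.9×2800 + (z_c − 35.9)×3210
Column B: 0.548×0 + 4.27×2880 + x×2830 + (z_c − 0.548 − 4.27 − x)×3210
The z_c×3210 term appears on both sides and cancels. Collect the known terms of each column as K = Σ(ρt)_known − 3210 × (depth of known layers): K_A = 100520 − 3210×35.9 = −14719; K_B = 12297.6 − 3210×(0.548 + 4.27) = −3168.18.
Balance: K_A = K_B − x×(3210 − 2830), so x = (K_B − K_A)/(3210 − 2830) = 11550.8/380 = 30.4 km.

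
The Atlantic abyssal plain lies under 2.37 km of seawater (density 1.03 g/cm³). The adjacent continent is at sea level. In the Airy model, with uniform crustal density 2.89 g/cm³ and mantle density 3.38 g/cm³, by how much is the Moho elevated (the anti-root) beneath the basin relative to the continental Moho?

Isostatic balance requires: replacing crust with seawater at the top is compensated by replacing crust with mantle at the base: d (ρ_c − ρ_w) = a (ρ_m − ρ_c).
a = d (ρ_c − ρ_w)/(ρ_m − ρ_c) = 2.37 km × 1.86/0.49 = 9 km.

9 km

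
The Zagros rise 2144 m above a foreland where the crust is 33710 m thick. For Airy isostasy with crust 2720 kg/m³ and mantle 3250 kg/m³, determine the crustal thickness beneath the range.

Root depth r = h ρ_c / (ρ_m − ρ_c) = 2144 m × 2720 / 530 = 11000 m.
Total thickness = T + h + r = 33710 m + 2144 m + 11000 m = 46900 m.

46900 m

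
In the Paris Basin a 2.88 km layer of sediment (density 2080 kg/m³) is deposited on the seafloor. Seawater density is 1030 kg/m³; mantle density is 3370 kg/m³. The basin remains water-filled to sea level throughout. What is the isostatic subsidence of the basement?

Submarine loading: the sediment displaces seawater, and the subsidence is in turn flooded, so s (ρ_m − ρ_w) = t (ρ_sed − ρ_w).
s = 2.88 km × (2080 − 1030) / (3370 − 1030) = 1.29 km.

1.29 km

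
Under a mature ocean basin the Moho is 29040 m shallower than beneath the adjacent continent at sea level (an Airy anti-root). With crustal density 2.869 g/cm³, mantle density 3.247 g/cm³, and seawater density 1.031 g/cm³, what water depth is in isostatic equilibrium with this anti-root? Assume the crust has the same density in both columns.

5970 m

Replacing a thickness d of crust by seawater at the top must be balanced by replacing crust with mantle at the base: d (ρ_c − ρ_w) = a (ρ_m − ρ_c).
d = a (ρ_m − ρ_c)/(ρ_c − ρ_w) = 29040 m × 0.378/1.838 = 5970 m.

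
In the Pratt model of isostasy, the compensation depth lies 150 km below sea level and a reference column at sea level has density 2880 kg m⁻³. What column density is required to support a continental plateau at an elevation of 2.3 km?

Pratt balance: ρ_ref D = ρ (D + h).
ρ = ρ_ref D/(D + h) = 2880 × 150 km/(150 km + 2.3 km) = 2840 kg m⁻³.

2840 kg m⁻³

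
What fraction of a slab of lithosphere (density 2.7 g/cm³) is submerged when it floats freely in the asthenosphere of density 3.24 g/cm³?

83.3%

Submerged fraction = ρ_obj/ρ_fluid = 2.7/3.24 = 83.3%.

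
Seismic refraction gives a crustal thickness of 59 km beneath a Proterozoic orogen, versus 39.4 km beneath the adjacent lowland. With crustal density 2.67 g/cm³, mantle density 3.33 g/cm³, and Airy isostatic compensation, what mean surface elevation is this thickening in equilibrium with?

Excess crust Δ = 59 km − 39.4 km = 19.6 km, split between elevation h and root r with h + r = Δ.
Airy balance ρ_c h = (ρ_m − ρ_c) r gives r = h ρ_c/(ρ_m − ρ_c), so h (1 + ρ_c/(ρ_m − ρ_c)) = Δ, i.e. h = Δ (ρ_m − ρ_c)/ρ_m.
h = 19.6 km × 0.66/3.33 = 3.88 km.

3.88 km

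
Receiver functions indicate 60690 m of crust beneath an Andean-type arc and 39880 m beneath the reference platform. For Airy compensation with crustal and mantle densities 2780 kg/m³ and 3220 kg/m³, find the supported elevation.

2840 m

Excess crust Δ = 60690 m − 39880 m = 20810 m, split between elevation h and root r with h + r = Δ.
Airy balance ρ_c h = (ρ_m − ρ_c) r gives r = h ρ_c/(ρ_m − ρ_c), so h (1 + ρ_c/(ρ_m − ρ_c)) = Δ, i.e. h = Δ (ρ_m − ρ_c)/ρ_m.
h = 20810 m × 440/3220 = 2840 m.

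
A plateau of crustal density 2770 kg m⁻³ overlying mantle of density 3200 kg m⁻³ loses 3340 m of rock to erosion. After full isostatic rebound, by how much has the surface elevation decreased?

449 m

Rebound u = e ρ_c/ρ_m = 3340 m × 2770/3200 = 2891 m.
Net surface drop = e − u = 3340 m − 2891 m = e (ρ_m − ρ_c)/ρ_m = 449 m.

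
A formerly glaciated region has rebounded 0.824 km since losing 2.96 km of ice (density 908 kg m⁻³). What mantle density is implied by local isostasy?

3260 kg m⁻³

ρ_m = ρ_ice t / u = 908 × 2.96 km/0.824 km = 3260 kg m⁻³.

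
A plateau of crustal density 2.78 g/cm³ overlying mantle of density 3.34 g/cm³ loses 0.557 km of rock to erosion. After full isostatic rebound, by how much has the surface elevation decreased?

Rebound u = e ρ_c/ρ_m = 0.557 km × 2.78/3.34 = 0.4636 km.
Net surface drop = e − u = 0.557 km − 0.4636 km = e (ρ_m − ρ_c)/ρ_m = 0.0934 km.

0.0934 km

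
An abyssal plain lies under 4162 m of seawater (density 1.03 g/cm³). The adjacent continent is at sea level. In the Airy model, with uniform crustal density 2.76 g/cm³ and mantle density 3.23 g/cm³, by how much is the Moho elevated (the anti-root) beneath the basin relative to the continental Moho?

Balancing pressure at the compensation depth: replacing crust with seawater at the top is compensated by replacing crust with mantle at the base: d (ρ_c − ρ_w) = a (ρ_m − ρ_c).
a = d (ρ_c − ρ_w)/(ρ_m − ρ_c) = 4162 m × 1.73/0.47 = 15300 m.

15300 m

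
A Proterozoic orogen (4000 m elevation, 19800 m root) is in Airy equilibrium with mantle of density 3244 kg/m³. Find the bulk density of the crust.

2700 kg/m³

ρ_c h = (ρ_m − ρ_c) r → ρ_c (h + r) = ρ_m r → ρ_c = ρ_m r / (h + r).
ρ_c = 3244 × 19800 m / (4000 m + 19800 m) = 2700 kg/m³.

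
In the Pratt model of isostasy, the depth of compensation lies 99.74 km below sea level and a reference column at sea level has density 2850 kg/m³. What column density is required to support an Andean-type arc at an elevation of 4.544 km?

Pratt balance: ρ_ref D = ρ (D + h).
ρ = ρ_ref D/(D + h) = 2850 × 99.74 km/(99.74 km + 4.544 km) = 2730 kg/m³.

2730 kg/m³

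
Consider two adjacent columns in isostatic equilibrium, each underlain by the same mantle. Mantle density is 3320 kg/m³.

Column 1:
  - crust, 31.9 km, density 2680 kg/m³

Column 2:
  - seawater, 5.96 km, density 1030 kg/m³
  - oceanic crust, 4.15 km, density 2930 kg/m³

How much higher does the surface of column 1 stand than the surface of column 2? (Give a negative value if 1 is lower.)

For any compensation level in the mantle, the mantle terms cancel and isostasy reduces to e = (Σt_1 − Σt_2) − (Σ(ρt)_1 − Σ(ρt)_2) / ρ_m.
Σt_1 = 31.9 km; Σt_2 = 10.11 km; Σ(ρt)_1 = 85492; Σ(ρt)_2 = 18298.3 (in km·kg/m³).
e = (31.9 − 10.11) − (85492 − 18298.3) / 3320 = 1.55 km.

1.55 km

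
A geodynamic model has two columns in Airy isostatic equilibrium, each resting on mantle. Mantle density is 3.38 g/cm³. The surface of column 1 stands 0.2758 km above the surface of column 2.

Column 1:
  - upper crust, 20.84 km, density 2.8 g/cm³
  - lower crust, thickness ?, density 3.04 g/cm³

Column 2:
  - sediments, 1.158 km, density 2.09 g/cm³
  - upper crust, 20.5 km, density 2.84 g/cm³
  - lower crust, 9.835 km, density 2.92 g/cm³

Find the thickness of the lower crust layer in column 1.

17.4 km

Take the compensation level at the base of the deeper column (depth z_c below the surface of column 1) and equate Σ ρ_i t_i down to z_c; mantle fills any gap and the z_c terms cancel.
Column 1: 20.84×2.8 + x×3.04 + (z_c − 20.84 − x)×3.38
Column 2: 0.2758×0 + 1.158×2.09 + 20.5×2.84 + 9.835×2.92 + (z_c − 0.2758 − 31.493)×3.38
The z_c×3.38 term appears on both sides and cancels. Collect the known terms of each column as K = Σ(ρt)_known − 3.38 × (depth of known layers): K_1 = 58.352 − 3.38×20.84 = −12.0872; K_2 = 89.35842 − 3.38×(0.2758 + 31.493) = −18.020124.
Balance: K_1 − x×(3.38 − 3.04) = K_2, so x = (K_1 − K_2)/(3.38 − 3.04) = 5.93292/0.34 = 17.4 km.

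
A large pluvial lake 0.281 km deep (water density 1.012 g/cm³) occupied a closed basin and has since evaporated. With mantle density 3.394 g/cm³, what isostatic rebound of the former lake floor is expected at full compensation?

u = d ρ_w/ρ_m = 0.281 km × 1.012/3.394 = 0.0838 km.

0.0838 km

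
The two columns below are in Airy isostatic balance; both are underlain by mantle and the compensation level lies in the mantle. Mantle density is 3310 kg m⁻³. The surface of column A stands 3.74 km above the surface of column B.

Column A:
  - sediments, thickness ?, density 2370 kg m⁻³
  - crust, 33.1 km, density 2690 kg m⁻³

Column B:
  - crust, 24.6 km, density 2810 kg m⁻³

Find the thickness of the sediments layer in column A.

Take the compensation level at the base of the deeper column (depth z_c below the surface of column A) and equate Σ ρ_i t_i down to z_c; mantle fills any gap and the z_c terms cancel.
Column A: x×2370 + 33.1×2690 + (z_c − 33.1 − x)×3310
Column B: 3.74×0 + 24.6×2810 + (z_c − 3.74 − 24.6)×3310
The z_c×3310 term appears on both sides and cancels. Collect the known terms of each column as K = Σ(ρt)_known − 3310 × (depth of known layers): K_A = 89039 − 3310×33.1 = −20522; K_B = 69126 − 3310×(3.74 + 24.6) = −24679.4.
Balance: K_A − x×(3310 − 2370) = K_B, so x = (K_A − K_B)/(3310 − 2370) = 4157.4/940 = 4.42 km.

4.42 km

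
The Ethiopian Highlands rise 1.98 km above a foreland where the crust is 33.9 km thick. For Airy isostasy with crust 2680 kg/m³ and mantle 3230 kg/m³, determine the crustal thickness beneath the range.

45.5 km

Root depth r = h ρ_c / (ρ_m − ρ_c) = 1.98 km × 2680 / 550 = 9.648 km.
Total thickness = T + h + r = 33.9 km + 1.98 km + 9.648 km = 45.5 km.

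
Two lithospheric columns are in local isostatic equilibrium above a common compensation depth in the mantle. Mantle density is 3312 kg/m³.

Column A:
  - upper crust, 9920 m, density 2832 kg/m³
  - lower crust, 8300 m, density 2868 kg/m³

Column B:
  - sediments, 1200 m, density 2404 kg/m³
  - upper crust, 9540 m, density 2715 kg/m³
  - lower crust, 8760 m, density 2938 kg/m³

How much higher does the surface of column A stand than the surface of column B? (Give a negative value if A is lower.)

For any compensation level in the mantle, the mantle terms cancel and isostasy reduces to e = (Σt_A − Σt_B) − (Σ(ρt)_A − Σ(ρt)_B) / ρ_m.
Σt_A = 18220 m; Σt_B = 19500 m; Σ(ρt)_A = 51897840; Σ(ρt)_B = 54522780 (in m·kg/m³).
e = (18220 − 19500) − (51897840 − 54522780) / 3312 = −487 m.

−487 m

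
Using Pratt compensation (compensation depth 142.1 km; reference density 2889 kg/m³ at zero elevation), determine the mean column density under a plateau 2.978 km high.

2830 kg/m³

Pratt balance: ρ_ref D = ρ (D + h).
ρ = ρ_ref D/(D + h) = 2889 × 142.1 km/(142.1 km + 2.978 km) = 2830 kg/m³.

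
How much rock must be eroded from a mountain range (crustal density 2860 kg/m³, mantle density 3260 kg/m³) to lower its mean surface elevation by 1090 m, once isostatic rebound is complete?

8880 m

Net drop Δ = e − u = e − e ρ_c/ρ_m = e (ρ_m − ρ_c)/ρ_m.
e = Δ ρ_m/(ρ_m − ρ_c) = 1090 m × 3260/400 = 8880 m.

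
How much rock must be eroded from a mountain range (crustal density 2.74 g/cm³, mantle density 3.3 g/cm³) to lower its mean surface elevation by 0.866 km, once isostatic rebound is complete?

Net drop Δ = e − u = e − e ρ_c/ρ_m = e (ρ_m − ρ_c)/ρ_m.
e = Δ ρ_m/(ρ_m − ρ_c) = 0.866 km × 3.3/0.56 = 5.1 km.

5.1 km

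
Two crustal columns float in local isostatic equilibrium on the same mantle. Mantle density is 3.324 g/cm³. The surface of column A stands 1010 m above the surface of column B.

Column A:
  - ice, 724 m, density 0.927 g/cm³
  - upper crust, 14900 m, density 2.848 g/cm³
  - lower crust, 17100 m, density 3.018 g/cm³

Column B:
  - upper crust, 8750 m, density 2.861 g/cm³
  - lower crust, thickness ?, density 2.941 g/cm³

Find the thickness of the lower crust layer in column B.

Take the compensation level at the base of the deeper column (depth z_c below the surface of column A) and equate Σ ρ_i t_i down to z_c; mantle fills any gap and the z_c terms cancel.
Column A: 724×0.927 + 14900×2.848 + 17100×3.018 + (z_c − 32724)×3.324
Column B: 1010×0 + 8750×2.861 + x×2.941 + (z_c − 1010 − 8750 − x)×3.324
The z_c×3.324 term appears on both sides and cancels. Collect the known terms of each column as K = Σ(ρt)_known − 3.324 × (depth of known layers): K_A = 94714.148 − 3.324×32724 = −14060.428; K_B = 25033.75 − 3.324×(1010 + 8750) = −7408.49.
Balance: K_A = K_B − x×(3.324 − 2.941), so x = (K_B − K_A)/(3.324 − 2.941) = 6651.94/0.383 = 17400 m.

17400 m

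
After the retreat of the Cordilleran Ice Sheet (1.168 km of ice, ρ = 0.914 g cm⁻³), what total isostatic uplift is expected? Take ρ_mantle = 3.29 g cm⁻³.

0.324 km

Removing the load lets mantle flow back in; uplift u satisfies ρ_ice t = ρ_m u.
u = t ρ_ice/ρ_m = 1.168 km × 0.914/3.29 = 0.324 km.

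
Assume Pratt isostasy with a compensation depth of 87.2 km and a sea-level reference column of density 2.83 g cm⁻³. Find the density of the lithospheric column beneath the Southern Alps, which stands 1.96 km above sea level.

Pratt balance: ρ_ref D = ρ (D + h).
ρ = ρ_ref D/(D + h) = 2.83 × 87.2 km/(87.2 km + 1.96 km) = 2.77 g cm⁻³.

2.77 g cm⁻³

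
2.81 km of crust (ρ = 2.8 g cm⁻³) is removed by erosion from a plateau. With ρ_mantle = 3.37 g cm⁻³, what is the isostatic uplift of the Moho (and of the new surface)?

2.33 km

Unloading: uplift u = e ρ_c/ρ_m = 2.81 km × 2.8/3.37 = 2.33 km.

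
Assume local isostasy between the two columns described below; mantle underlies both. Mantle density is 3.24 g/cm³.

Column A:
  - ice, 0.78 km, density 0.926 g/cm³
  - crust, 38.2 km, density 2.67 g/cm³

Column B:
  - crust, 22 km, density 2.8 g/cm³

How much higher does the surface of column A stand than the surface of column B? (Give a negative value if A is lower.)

4.29 km

For any compensation level in the mantle, the mantle terms cancel and isostasy reduces to e = (Σt_A − Σt_B) − (Σ(ρt)_A − Σ(ρt)_B) / ρ_m.
Σt_A = 38.98 km; Σt_B = 22 km; Σ(ρt)_A = 102.71628; Σ(ρt)_B = 61.6 (in km·g/cm³).
e = (38.98 − 22) − (102.71628 − 61.6) / 3.24 = 4.29 km.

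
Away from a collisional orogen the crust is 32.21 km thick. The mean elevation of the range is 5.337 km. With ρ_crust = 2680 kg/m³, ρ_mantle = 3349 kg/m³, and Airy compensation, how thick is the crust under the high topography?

Root depth r = h ρ_c / (ρ_m − ρ_c) = 5.337 km × 2680 / 669 = 21.38 km.
Total thickness = T + h + r = 32.21 km + 5.337 km + 21.38 km = 58.9 km.

58.9 km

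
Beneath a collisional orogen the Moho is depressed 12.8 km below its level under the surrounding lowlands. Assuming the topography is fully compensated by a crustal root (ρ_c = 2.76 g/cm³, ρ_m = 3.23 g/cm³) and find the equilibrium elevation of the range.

For local isostatic compensation: ρ_c h = (ρ_m − ρ_c) r.
h = r (ρ_m − ρ_c) / ρ_c = 12.8 km × (3.23 − 2.76) / 2.76 = 2.18 km.

2.18 km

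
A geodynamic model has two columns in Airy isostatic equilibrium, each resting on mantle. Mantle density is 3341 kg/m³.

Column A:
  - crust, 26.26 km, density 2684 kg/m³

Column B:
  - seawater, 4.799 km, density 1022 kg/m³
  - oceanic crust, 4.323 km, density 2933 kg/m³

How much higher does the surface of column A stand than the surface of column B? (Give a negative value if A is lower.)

For any compensation level in the mantle, the mantle terms cancel and isostasy reduces to e = (Σt_A − Σt_B) − (Σ(ρt)_A − Σ(ρt)_B) / ρ_m.
Σt_A = 26.26 km; Σt_B = 9.122 km; Σ(ρt)_A = 70481.84; Σ(ρt)_B = 17583.937 (in km·kg/m³).
e = (26.26 − 9.122) − (70481.84 − 17583.937) / 3341 = 1.31 km.

1.31 km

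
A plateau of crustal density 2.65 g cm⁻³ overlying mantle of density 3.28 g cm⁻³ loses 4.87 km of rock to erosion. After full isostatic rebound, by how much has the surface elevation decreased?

Rebound u = e ρ_c/ρ_m = 4.87 km × 2.65/3.28 = 3.935 km.
Net surface drop = e − u = 4.87 km − 3.935 km = e (ρ_m − ρ_c)/ρ_m = 0.935 km.

0.935 km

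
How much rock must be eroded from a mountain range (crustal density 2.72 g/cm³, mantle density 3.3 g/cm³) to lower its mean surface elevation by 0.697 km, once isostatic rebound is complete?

3.97 km

Net drop Δ = e − u = e − e ρ_c/ρ_m = e (ρ_m − ρ_c)/ρ_m.
e = Δ ρ_m/(ρ_m − ρ_c) = 0.697 km × 3.3/0.58 = 3.97 km.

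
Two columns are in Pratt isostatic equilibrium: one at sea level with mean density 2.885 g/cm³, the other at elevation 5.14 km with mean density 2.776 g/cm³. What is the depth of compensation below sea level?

131 km

ρ_ref D = ρ (D + h) → D (ρ_ref − ρ) = ρ h.
D = ρ h/(ρ_ref − ρ) = 2.776 × 5.14 km/(2.885 − 2.776) = 131 km.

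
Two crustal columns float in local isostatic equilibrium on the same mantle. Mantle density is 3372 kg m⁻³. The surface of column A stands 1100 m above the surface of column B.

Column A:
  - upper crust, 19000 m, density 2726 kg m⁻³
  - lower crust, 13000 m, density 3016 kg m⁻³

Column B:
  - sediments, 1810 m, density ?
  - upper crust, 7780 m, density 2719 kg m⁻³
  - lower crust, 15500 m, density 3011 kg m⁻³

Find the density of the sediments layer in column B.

Take the compensation level at the base of the deeper column (depth z_c below the surface of column A) and equate Σ ρ_i t_i down to z_c; mantle fills any gap and the z_c terms cancel.
Column A: 19000×2726 + 13000×3016 + (z_c − 32000)×3372
Column B: 1100×0 + 1810×ρ + 7780×2719 + 15500×3011 + (z_c − 1100 − 25090)×3372
The z_c×3372 term appears on both sides and cancels. Collect the known terms of each column as K = Σ(ρt)_known − 3372 × (depth of known layers): K_A = 91002000 − 3372×32000 = −16902000; K_B = 67824320 − 3372×(1100 + 25090) = −20488360.
Balance: K_A = K_B + 1810×ρ, so ρ = (K_A − K_B)/1810 = 3586360/1810 = 1980 kg m⁻³.

1980 kg m⁻³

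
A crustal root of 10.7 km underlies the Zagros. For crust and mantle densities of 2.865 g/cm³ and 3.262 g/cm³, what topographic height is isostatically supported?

For local isostatic compensation: ρ_c h = (ρ_m − ρ_c) r.
h = r (ρ_m − ρ_c) / ρ_c = 10.7 km × (3.262 − 2.865) / 2.865 = 1.48 km.

1.48 km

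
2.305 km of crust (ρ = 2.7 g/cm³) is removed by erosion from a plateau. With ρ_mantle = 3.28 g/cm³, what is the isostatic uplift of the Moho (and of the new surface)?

Unloading: uplift u = e ρ_c/ρ_m = 2.305 km × 2.7/3.28 = 1.9 km.

1.9 km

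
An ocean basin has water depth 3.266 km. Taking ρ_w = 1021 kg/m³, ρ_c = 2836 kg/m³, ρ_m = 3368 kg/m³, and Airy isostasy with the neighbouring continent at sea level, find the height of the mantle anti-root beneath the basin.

11.1 km

By Archimedes' principle applied to the lithosphere: replacing crust with seawater at the top is compensated by replacing crust with mantle at the base: d (ρ_c − ρ_w) = a (ρ_m − ρ_c).
a = d (ρ_c − ρ_w)/(ρ_m − ρ_c) = 3.266 km × 1815/532 = 11.1 km.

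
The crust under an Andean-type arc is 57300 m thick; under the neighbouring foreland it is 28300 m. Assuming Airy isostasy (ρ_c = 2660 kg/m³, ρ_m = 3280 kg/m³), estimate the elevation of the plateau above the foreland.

Excess crust Δ = 57300 m − 28300 m = 29000 m, split between elevation h and root r with h + r = Δ.
Airy balance ρ_c h = (ρ_m − ρ_c) r gives r = h ρ_c/(ρ_m − ρ_c), so h (1 + ρ_c/(ρ_m − ρ_c)) = Δ, i.e. h = Δ (ρ_m − ρ_c)/ρ_m.
h = 29000 m × 620/3280 = 5480 m.

5480 m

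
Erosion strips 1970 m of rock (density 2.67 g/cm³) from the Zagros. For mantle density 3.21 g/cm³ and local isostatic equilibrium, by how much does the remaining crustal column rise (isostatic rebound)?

Unloading: uplift u = e ρ_c/ρ_m = 1970 m × 2.67/3.21 = 1640 m.

1640 m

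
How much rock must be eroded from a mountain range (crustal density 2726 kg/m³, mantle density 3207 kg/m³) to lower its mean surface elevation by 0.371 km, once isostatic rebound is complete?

2.47 km

Net drop Δ = e − u = e − e ρ_c/ρ_m = e (ρ_m − ρ_c)/ρ_m.
e = Δ ρ_m/(ρ_m − ρ_c) = 0.371 km × 3207/481 = 2.47 km.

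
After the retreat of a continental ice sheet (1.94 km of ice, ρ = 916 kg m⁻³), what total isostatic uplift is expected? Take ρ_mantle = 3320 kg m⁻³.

0.535 km

Removing the load lets mantle flow back in; uplift u satisfies ρ_ice t = ρ_m u.
u = t ρ_ice/ρ_m = 1.94 km × 916/3320 = 0.535 km.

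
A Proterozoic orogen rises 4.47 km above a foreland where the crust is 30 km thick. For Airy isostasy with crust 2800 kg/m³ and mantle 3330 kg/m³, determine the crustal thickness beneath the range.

Root depth r = h ρ_c / (ρ_m − ρ_c) = 4.47 km × 2800 / 530 = 23.62 km.
Total thickness = T + h + r = 30 km + 4.47 km + 23.62 km = 58.1 km.

58.1 km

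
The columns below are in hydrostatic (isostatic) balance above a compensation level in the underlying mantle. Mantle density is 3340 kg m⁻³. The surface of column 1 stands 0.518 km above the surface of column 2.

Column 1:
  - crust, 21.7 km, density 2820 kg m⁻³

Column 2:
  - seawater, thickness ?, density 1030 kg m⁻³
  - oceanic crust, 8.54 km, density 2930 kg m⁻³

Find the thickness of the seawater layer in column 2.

2.62 km

Take the compensation level at the base of the deeper column (depth z_c below the surface of column 1) and equate Σ ρ_i t_i down to z_c; mantle fills any gap and the z_c terms cancel.
Column 1: 21.7×2820 + (z_c − 21.7)×3340
Column 2: 0.518×0 + x×1030 + 8.54×2930 + (z_c − 0.518 − 8.54 − x)×3340
The z_c×3340 term appears on both sides and cancels. Collect the known terms of each column as K = Σ(ρt)_known − 3340 × (depth of known layers): K_1 = 61194 − 3340×21.7 = −11284; K_2 = 25022.2 − 3340×(0.518 + 8.54) = −5231.52.
Balance: K_1 = K_2 − x×(3340 − 1030), so x = (K_2 − K_1)/(3340 − 1030) = 6052.48/2310 = 2.62 km.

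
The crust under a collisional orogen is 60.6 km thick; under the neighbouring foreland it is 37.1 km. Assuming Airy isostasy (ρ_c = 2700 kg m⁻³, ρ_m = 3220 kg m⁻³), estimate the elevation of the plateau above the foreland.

Excess crust Δ = 60.6 km − 37.1 km = 23.5 km, split between elevation h and root r with h + r = Δ.
Airy balance ρ_c h = (ρ_m − ρ_c) r gives r = h ρ_c/(ρ_m − ρ_c), so h (1 + ρ_c/(ρ_m − ρ_c)) = Δ, i.e. h = Δ (ρ_m − ρ_c)/ρ_m.
h = 23.5 km × 520/3220 = 3.8 km.

3.8 km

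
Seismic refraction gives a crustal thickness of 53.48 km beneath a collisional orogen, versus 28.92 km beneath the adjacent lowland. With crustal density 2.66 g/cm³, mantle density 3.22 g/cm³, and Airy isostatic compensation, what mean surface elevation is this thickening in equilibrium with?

4.27 km

Excess crust Δ = 53.48 km − 28.92 km = 24.56 km, split between elevation h and root r with h + r = Δ.
Airy balance ρ_c h = (ρ_m − ρ_c) r gives r = h ρ_c/(ρ_m − ρ_c), so h (1 + ρ_c/(ρ_m − ρ_c)) = Δ, i.e. h = Δ (ρ_m − ρ_c)/ρ_m.
h = 24.56 km × 0.56/3.22 = 4.27 km.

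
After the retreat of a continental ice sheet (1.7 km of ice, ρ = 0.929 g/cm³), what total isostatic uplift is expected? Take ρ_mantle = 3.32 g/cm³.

Removing the load lets mantle flow back in; uplift u satisfies ρ_ice t = ρ_m u.
u = t ρ_ice/ρ_m = 1.7 km × 0.929/3.32 = 0.476 km.

0.476 km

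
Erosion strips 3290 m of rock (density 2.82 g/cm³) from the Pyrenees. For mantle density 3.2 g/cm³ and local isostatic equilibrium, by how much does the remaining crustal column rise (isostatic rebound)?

2900 m

Unloading: uplift u = e ρ_c/ρ_m = 3290 m × 2.82/3.2 = 2900 m.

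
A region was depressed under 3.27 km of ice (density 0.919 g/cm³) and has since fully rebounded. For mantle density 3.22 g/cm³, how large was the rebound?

0.933 km

Removing the load lets mantle flow back in; uplift u satisfies ρ_ice t = ρ_m u.
u = t ρ_ice/ρ_m = 3.27 km × 0.919/3.22 = 0.933 km.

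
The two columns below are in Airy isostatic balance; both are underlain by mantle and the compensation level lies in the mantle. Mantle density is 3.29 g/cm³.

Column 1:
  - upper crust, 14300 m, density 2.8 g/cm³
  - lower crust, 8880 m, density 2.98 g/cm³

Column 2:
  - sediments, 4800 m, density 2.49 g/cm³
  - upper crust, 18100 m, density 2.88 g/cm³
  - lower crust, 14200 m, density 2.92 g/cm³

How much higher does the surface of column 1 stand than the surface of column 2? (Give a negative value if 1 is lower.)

−2050 m

For any compensation level in the mantle, the mantle terms cancel and isostasy reduces to e = (Σt_1 − Σt_2) − (Σ(ρt)_1 − Σ(ρt)_2) / ρ_m.
Σt_1 = 23180 m; Σt_2 = 37100 m; Σ(ρt)_1 = 66502.4; Σ(ρt)_2 = 105544 (in m·g/cm³).
e = (23180 − 37100) − (66502.4 − 105544) / 3.29 = −2050 m.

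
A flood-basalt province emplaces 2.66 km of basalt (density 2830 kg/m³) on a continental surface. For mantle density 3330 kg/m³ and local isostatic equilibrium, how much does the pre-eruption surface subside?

2.26 km

Subaerial loading: s = t ρ_load / ρ_m.
s = 2.66 km × 2830/3330 = 2.26 km.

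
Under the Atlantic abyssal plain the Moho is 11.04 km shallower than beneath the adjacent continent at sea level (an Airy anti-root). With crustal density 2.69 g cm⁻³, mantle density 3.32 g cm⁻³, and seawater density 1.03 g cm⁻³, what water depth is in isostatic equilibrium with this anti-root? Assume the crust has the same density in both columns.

4.19 km

Replacing a thickness d of crust by seawater at the top must be balanced by replacing crust with mantle at the base: d (ρ_c − ρ_w) = a (ρ_m − ρ_c).
d = a (ρ_m − ρ_c)/(ρ_c − ρ_w) = 11.04 km × 0.63/1.66 = 4.19 km.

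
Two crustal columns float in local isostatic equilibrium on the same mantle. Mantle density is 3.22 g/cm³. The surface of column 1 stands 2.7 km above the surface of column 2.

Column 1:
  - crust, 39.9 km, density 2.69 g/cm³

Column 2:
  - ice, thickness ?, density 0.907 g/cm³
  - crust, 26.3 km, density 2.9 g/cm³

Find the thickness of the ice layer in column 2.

Take the compensation level at the base of the deeper column (depth z_c below the surface of column 1) and equate Σ ρ_i t_i down to z_c; mantle fills any gap and the z_c terms cancel.
Column 1: 39.9×2.69 + (z_c − 39.9)×3.22
Column 2: 2.7×0 + x×0.907 + 26.3×2.9 + (z_c − 2.7 − 26.3 − x)×3.22
The z_c×3.22 term appears on both sides and cancels. Collect the known terms of each column as K = Σ(ρt)_known − 3.22 × (depth of known layers): K_1 = 107.331 − 3.22×39.9 = −21.147; K_2 = 76.27 − 3.22×(2.7 + 26.3) = −17.11.
Balance: K_1 = K_2 − x×(3.22 − 0.907), so x = (K_2 − K_1)/(3.22 − 0.907) = 4.037/2.313 = 1.75 km.

1.75 km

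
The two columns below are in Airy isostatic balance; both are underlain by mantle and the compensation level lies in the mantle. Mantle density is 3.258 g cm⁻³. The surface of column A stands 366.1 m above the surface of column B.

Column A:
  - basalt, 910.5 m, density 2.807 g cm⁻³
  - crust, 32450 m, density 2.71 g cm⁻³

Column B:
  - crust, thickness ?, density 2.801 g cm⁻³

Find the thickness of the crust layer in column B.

37200 m

Take the compensation level at the base of the deeper column (depth z_c below the surface of column A) and equate Σ ρ_i t_i down to z_c; mantle fills any gap and the z_c terms cancel.
Column A: 910.5×2.807 + 32450×2.71 + (z_c − 33360.5)×3.258
Column B: 366.1×0 + x×2.801 + (z_c − 366.1 − 0 − x)×3.258
The z_c×3.258 term appears on both sides and cancels. Collect the known terms of each column as K = Σ(ρt)_known − 3.258 × (depth of known layers): K_A = 90495.2735 − 3.258×33360.5 = −18193.2355; K_B = 0 − 3.258×(366.1 + 0) = −1192.7538.
Balance: K_A = K_B − x×(3.258 − 2.801), so x = (K_B − K_A)/(3.258 − 2.801) = 17000.5/0.457 = 37200 m.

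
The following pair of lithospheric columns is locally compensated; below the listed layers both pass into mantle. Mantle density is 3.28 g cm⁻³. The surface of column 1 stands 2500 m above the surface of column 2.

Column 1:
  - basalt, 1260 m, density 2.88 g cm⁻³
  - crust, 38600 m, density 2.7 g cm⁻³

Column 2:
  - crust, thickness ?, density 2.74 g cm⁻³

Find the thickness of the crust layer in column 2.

27200 m

Take the compensation level at the base of the deeper column (depth z_c below the surface of column 1) and equate Σ ρ_i t_i down to z_c; mantle fills any gap and the z_c terms cancel.
Column 1: 1260×2.88 + 38600×2.7 + (z_c − 39860)×3.28
Column 2: 2500×0 + x×2.74 + (z_c − 2500 − 0 − x)×3.28
The z_c×3.28 term appears on both sides and cancels. Collect the known terms of each column as K = Σ(ρt)_known − 3.28 × (depth of known layers): K_1 = 107848.8 − 3.28×39860 = −22892; K_2 = 0 − 3.28×(2500 + 0) = −8200.
Balance: K_1 = K_2 − x×(3.28 − 2.74), so x = (K_2 − K_1)/(3.28 − 2.74) = 14692/0.54 = 27200 m.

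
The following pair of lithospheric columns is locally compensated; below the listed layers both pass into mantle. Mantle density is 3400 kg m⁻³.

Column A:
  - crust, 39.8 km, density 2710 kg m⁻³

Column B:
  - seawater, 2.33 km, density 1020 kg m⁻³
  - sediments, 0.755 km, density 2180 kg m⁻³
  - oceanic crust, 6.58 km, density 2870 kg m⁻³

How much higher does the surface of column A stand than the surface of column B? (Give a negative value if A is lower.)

5.15 km

For any compensation level in the mantle, the mantle terms cancel and isostasy reduces to e = (Σt_A − Σt_B) − (Σ(ρt)_A − Σ(ρt)_B) / ρ_m.
Σt_A = 39.8 km; Σt_B = 9.665 km; Σ(ρt)_A = 107858; Σ(ρt)_B = 22907.1 (in km·kg m⁻³).
e = (39.8 − 9.665) − (107858 − 22907.1) / 3400 = 5.15 km.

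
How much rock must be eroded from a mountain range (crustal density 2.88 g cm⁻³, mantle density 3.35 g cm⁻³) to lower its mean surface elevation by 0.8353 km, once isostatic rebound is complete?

5.95 km

Net drop Δ = e − u = e − e ρ_c/ρ_m = e (ρ_m − ρ_c)/ρ_m.
e = Δ ρ_m/(ρ_m − ρ_c) = 0.8353 km × 3.35/0.47 = 5.95 km.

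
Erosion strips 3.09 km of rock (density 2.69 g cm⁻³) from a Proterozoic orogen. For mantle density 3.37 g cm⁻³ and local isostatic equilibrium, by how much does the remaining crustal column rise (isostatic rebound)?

Unloading: uplift u = e ρ_c/ρ_m = 3.09 km × 2.69/3.37 = 2.47 km.

2.47 km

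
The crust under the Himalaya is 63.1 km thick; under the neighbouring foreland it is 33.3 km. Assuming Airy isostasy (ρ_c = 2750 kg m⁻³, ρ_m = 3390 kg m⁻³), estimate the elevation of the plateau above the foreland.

Excess crust Δ = 63.1 km − 33.3 km = 29.8 km, split between elevation h and root r with h + r = Δ.
Airy balance ρ_c h = (ρ_m − ρ_c) r gives r = h ρ_c/(ρ_m − ρ_c), so h (1 + ρ_c/(ρ_m − ρ_c)) = Δ, i.e. h = Δ (ρ_m − ρ_c)/ρ_m.
h = 29.8 km × 640/3390 = 5.63 km.

5.63 km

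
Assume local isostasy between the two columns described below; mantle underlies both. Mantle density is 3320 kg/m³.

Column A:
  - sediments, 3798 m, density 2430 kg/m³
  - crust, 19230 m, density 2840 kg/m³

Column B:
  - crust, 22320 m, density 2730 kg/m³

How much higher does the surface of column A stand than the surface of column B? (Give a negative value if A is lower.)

For any compensation level in the mantle, the mantle terms cancel and isostasy reduces to e = (Σt_A − Σt_B) − (Σ(ρt)_A − Σ(ρt)_B) / ρ_m.
Σt_A = 23028 m; Σt_B = 22320 m; Σ(ρt)_A = 63842340; Σ(ρt)_B = 60933600 (in m·kg/m³).
e = (23028 − 22320) − (63842340 − 60933600) / 3320 = −168 m.

−168 m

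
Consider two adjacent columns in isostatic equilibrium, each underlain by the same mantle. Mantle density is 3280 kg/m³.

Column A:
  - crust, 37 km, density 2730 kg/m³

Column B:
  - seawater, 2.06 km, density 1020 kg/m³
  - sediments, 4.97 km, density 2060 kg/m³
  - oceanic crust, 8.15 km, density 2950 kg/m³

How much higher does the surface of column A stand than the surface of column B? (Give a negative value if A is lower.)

2.12 km

For any compensation level in the mantle, the mantle terms cancel and isostasy reduces to e = (Σt_A − Σt_B) − (Σ(ρt)_A − Σ(ρt)_B) / ρ_m.
Σt_A = 37 km; Σt_B = 15.18 km; Σ(ρt)_A = 101010; Σ(ρt)_B = 36381.9 (in km·kg/m³).
e = (37 − 15.18) − (101010 − 36381.9) / 3280 = 2.12 km.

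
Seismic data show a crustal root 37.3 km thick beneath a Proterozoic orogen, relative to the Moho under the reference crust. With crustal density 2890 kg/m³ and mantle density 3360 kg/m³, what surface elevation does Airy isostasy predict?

For local isostatic compensation: ρ_c h = (ρ_m − ρ_c) r.
h = r (ρ_m − ρ_c) / ρ_c = 37.3 km × (3360 − 2890) / 2890 = 6.07 km.

6.07 km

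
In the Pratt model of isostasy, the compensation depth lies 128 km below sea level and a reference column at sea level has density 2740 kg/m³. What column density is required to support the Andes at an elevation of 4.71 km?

Pratt balance: ρ_ref D = ρ (D + h).
ρ = ρ_ref D/(D + h) = 2740 × 128 km/(128 km + 4.71 km) = 2640 kg/m³.

2640 kg/m³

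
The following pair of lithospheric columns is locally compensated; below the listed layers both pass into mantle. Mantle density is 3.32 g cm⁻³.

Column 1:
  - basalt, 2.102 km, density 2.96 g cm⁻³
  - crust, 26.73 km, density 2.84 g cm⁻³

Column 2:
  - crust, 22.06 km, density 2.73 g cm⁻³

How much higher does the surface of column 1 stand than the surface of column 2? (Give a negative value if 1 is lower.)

For any compensation level in the mantle, the mantle terms cancel and isostasy reduces to e = (Σt_1 − Σt_2) − (Σ(ρt)_1 − Σ(ρt)_2) / ρ_m.
Σt_1 = 28.832 km; Σt_2 = 22.06 km; Σ(ρt)_1 = 82.13512; Σ(ρt)_2 = 60.2238 (in km·g cm⁻³).
e = (28.832 − 22.06) − (82.13512 − 60.2238) / 3.32 = 0.172 km.

0.172 km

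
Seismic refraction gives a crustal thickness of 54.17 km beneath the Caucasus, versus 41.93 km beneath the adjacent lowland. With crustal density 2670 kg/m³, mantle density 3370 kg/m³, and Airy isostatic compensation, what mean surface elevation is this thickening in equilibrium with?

Excess crust Δ = 54.17 km − 41.93 km = 12.24 km, split between elevation h and root r with h + r = Δ.
Airy balance ρ_c h = (ρ_m − ρ_c) r gives r = h ρ_c/(ρ_m − ρ_c), so h (1 + ρ_c/(ρ_m − ρ_c)) = Δ, i.e. h = Δ (ρ_m − ρ_c)/ρ_m.
h = 12.24 km × 700/3370 = 2.54 km.

2.54 km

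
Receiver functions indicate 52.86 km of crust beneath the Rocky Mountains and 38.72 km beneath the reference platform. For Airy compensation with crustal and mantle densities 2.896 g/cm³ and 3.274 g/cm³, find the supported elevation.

Excess crust Δ = 52.86 km − 38.72 km = 14.14 km, split between elevation h and root r with h + r = Δ.
Airy balance ρ_c h = (ρ_m − ρ_c) r gives r = h ρ_c/(ρ_m − ρ_c), so h (1 + ρ_c/(ρ_m − ρ_c)) = Δ, i.e. h = Δ (ρ_m − ρ_c)/ρ_m.
h = 14.14 km × 0.378/3.274 = 1.63 km.

1.63 km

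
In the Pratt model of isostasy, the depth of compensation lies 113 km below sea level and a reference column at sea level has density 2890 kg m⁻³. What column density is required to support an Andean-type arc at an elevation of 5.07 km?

Pratt balance: ρ_ref D = ρ (D + h).
ρ = ρ_ref D/(D + h) = 2890 × 113 km/(113 km + 5.07 km) = 2770 kg m⁻³.

2770 kg m⁻³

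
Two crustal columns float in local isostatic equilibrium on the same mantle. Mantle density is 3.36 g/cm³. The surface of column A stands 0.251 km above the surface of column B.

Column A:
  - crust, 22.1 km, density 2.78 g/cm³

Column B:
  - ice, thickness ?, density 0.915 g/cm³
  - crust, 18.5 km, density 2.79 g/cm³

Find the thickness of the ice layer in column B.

Take the compensation level at the base of the deeper column (depth z_c below the surface of column A) and equate Σ ρ_i t_i down to z_c; mantle fills any gap and the z_c terms cancel.
Column A: 22.1×2.78 + (z_c − 22.1)×3.36
Column B: 0.251×0 + x×0.915 + 18.5×2.79 + (z_c − 0.251 − 18.5 − x)×3.36
The z_c×3.36 term appears on both sides and cancels. Collect the known terms of each column as K = Σ(ρt)_known − 3.36 × (depth of known layers): K_A = 61.438 − 3.36×22.1 = −12.818; K_B = 51.615 − 3.36×(0.251 + 18.5) = −11.38836.
Balance: K_A = K_B − x×(3.36 − 0.915), so x = (K_B − K_A)/(3.36 − 0.915) = 1.42964/2.445 = 0.585 km.

0.585 km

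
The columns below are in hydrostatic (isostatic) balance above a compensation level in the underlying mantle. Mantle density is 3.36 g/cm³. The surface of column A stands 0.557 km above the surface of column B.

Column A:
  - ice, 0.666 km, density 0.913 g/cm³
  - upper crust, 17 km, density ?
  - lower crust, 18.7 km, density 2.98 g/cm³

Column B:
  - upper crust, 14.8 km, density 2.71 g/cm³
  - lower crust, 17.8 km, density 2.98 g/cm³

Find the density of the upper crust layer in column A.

Take the compensation level at the base of the deeper column (depth z_c below the surface of column A) and equate Σ ρ_i t_i down to z_c; mantle fills any gap and the z_c terms cancel.
Column A: 0.666×0.913 + 17×ρ + 18.7×2.98 + (z_c − 36.366)×3.36
Column B: 0.557×0 + 14.8×2.71 + 17.8×2.98 + (z_c − 0.557 − 32.6)×3.36
The z_c×3.36 term appears on both sides and cancels. Collect the known terms of each column as K = Σ(ρt)_known − 3.36 × (depth of known layers): K_A = 56.334058 − 3.36×36.366 = −65.855702; K_B = 93.152 − 3.36×(0.557 + 32.6) = −18.25552.
Balance: K_A + 17×ρ = K_B, so ρ = (K_B − K_A)/17 = 47.6002/17 = 2.8 g/cm³.

2.8 g/cm³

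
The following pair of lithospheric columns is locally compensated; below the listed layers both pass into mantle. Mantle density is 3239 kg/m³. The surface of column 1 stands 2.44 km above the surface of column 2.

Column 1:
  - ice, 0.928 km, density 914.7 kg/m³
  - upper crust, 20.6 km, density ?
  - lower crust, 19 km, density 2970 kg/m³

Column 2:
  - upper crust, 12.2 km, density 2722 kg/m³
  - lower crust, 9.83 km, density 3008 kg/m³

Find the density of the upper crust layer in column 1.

Take the compensation level at the base of the deeper column (depth z_c below the surface of column 1) and equate Σ ρ_i t_i down to z_c; mantle fills any gap and the z_c terms cancel.
Column 1: 0.928×914.7 + 20.6×ρ + 19×2970 + (z_c − 40.528)×3239
Column 2: 2.44×0 + 12.2×2722 + 9.83×3008 + (z_c − 2.44 − 22.03)×3239
The z_c×3239 term appears on both sides and cancels. Collect the known terms of each column as K = Σ(ρt)_known − 3239 × (depth of known layers): K_1 = 57278.8416 − 3239×40.528 = −73991.3504; K_2 = 62777.04 − 3239×(2.44 + 22.03) = −16481.29.
Balance: K_1 + 20.6×ρ = K_2, so ρ = (K_2 − K_1)/20.6 = 57510.1/20.6 = 2790 kg/m³.

2790 kg/m³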